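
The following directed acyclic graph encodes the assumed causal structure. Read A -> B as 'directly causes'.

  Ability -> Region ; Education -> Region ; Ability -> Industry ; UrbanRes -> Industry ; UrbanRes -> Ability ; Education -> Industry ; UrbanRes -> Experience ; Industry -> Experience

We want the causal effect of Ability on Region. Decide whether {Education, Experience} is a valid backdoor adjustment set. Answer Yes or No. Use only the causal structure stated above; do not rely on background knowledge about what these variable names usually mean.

Backdoor paths from Ability to Region (paths whose first edge points into Ability):
  P1: Ability <- UrbanRes -> Industry <- Education -> Region
  P2: Ability <- UrbanRes -> Experience <- Industry <- Education -> Region
Condition 1 (no descendant of Ability in the set): FAILS — Experience is a descendant of Ability.
Condition 2 (every backdoor path blocked by {Education, Experience}):
  P1: blocked at fork node Education ∈ conditioning set.
  P2: blocked at fork node Education ∈ conditioning set.
{Education, Experience} does not satisfy the backdoor criterion.

No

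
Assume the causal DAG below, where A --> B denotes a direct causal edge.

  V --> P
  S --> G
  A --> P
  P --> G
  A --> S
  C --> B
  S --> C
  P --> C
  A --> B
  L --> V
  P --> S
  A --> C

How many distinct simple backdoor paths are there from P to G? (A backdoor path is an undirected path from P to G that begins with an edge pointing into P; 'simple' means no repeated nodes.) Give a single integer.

A backdoor path from P to G is any simple undirected path whose first edge points into P (i.e. leaves P via a parent).
Parents of P: {A, V}.
Enumerating:
  P1: P <- A -> S -> G
  P2: P <- A -> C <- S -> G
  P3: P <- A -> B <- C <- S -> G
That exhausts the simple backdoor paths. Count: 3.

3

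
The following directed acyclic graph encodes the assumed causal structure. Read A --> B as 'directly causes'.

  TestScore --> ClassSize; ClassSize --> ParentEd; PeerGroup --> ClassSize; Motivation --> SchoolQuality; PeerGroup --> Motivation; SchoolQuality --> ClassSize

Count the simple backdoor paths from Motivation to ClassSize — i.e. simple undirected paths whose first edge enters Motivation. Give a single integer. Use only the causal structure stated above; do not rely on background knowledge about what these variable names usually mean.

A backdoor path from Motivation to ClassSize is any simple undirected path whose first edge points into Motivation (i.e. leaves Motivation via a parent).
Parents of Motivation: {PeerGroup}.
Enumerating:
  P1: Motivation <- PeerGroup -> ClassSize
That exhausts the simple backdoor paths. Count: 1.

1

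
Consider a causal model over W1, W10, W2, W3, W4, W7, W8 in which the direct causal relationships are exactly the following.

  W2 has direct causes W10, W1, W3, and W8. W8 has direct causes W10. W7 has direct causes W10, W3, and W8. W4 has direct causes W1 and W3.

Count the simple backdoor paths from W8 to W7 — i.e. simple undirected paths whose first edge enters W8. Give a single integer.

3

A backdoor path from W8 to W7 is any simple undirected path whose first edge points into W8 (i.e. leaves W8 via a parent).
Parents of W8: {W10}.
Enumerating:
  P1: W8 <- W10 -> W7
  P2: W8 <- W10 -> W2 <- W3 -> W7
  P3: W8 <- W10 -> W2 <- W1 -> W4 <- W3 -> W7
That exhausts the simple backdoor paths. Count: 3.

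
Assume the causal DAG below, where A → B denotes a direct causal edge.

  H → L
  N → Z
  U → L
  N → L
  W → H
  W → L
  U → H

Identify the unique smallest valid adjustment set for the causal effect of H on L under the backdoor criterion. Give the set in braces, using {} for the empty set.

{U, W}

Variables eligible for adjustment (non-descendants of H, excluding H and L): {N, U, W, Z}.
Backdoor paths from H to L:
  P1: H <- W -> L
  P2: H <- U -> L
The empty set is not sufficient: P1 (H <- W -> L) has no collider blocking it and no conditioned non-collider, so it is open.
Try {U, W}:
  P1: blocked at fork node W ∈ conditioning set.
  P2: blocked at fork node U ∈ conditioning set.
{U, W} contains no descendant of H and blocks every backdoor path.
Every element of {U, W} is needed (dropping U leaves P2 open; dropping W leaves P1 open), so no proper subset is valid.
Among all size-2 subsets of the eligible variables, only {U, W} blocks every backdoor path, so it is the unique smallest valid adjustment set.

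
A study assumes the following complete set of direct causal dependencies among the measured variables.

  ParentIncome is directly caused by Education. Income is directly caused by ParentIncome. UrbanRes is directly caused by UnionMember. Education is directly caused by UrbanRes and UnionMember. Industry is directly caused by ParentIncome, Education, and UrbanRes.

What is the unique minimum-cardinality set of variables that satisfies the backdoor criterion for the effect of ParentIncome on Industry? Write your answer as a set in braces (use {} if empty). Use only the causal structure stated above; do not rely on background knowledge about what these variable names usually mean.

{Education}

Variables eligible for adjustment (non-descendants of ParentIncome, excluding ParentIncome and Industry): {Education, UnionMember, UrbanRes}.
Backdoor paths from ParentIncome to Industry:
  P1: ParentIncome <- Education <- UnionMember -> UrbanRes -> Industry
  P2: ParentIncome <- Education <- UrbanRes -> Industry
  P3: ParentIncome <- Education -> Industry
The empty set is not sufficient: P1 (ParentIncome <- Education <- UnionMember -> UrbanRes -> Industry) has no collider blocking it and no conditioned non-collider, so it is open.
Try {Education}:
  P1: blocked at chain node Education ∈ conditioning set.
  P2: blocked at chain node Education ∈ conditioning set.
  P3: blocked at fork node Education ∈ conditioning set.
{Education} contains no descendant of ParentIncome and blocks every backdoor path.
No other singleton works — e.g. {UnionMember} leaves P2 open — so {Education} is the unique smallest valid adjustment set.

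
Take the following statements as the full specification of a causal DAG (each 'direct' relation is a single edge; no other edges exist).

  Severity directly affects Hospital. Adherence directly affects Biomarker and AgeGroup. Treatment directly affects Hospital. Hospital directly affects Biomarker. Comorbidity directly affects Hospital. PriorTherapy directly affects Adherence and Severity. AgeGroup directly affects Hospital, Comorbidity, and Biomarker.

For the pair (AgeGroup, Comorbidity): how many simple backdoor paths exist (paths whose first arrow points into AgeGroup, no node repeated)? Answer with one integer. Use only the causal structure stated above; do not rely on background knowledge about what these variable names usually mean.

2

A backdoor path from AgeGroup to Comorbidity is any simple undirected path whose first edge points into AgeGroup (i.e. leaves AgeGroup via a parent).
Parents of AgeGroup: {Adherence}.
Enumerating:
  P1: AgeGroup <- Adherence <- PriorTherapy -> Severity -> Hospital <- Comorbidity
  P2: AgeGroup <- Adherence -> Biomarker <- Hospital <- Comorbidity
That exhausts the simple backdoor paths. Count: 2.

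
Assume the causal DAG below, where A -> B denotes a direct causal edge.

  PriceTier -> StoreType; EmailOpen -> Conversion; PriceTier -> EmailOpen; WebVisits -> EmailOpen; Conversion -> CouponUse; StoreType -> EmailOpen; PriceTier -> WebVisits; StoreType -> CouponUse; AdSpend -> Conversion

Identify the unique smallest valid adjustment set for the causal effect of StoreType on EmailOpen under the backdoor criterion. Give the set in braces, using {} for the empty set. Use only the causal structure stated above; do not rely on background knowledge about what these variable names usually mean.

Variables eligible for adjustment (non-descendants of StoreType, excluding StoreType and EmailOpen): {AdSpend, PriceTier, WebVisits}.
Backdoor paths from StoreType to EmailOpen:
  P1: StoreType <- PriceTier -> WebVisits -> EmailOpen
  P2: StoreType <- PriceTier -> EmailOpen
The empty set is not sufficient: P1 (StoreType <- PriceTier -> WebVisits -> EmailOpen) has no collider blocking it and no conditioned non-collider, so it is open.
Try {PriceTier}:
  P1: blocked at fork node PriceTier ∈ conditioning set.
  P2: blocked at fork node PriceTier ∈ conditioning set.
{PriceTier} contains no descendant of StoreType and blocks every backdoor path.
No other singleton works — e.g. {AdSpend} leaves P1 open — so {PriceTier} is the unique smallest valid adjustment set.

{PriceTier}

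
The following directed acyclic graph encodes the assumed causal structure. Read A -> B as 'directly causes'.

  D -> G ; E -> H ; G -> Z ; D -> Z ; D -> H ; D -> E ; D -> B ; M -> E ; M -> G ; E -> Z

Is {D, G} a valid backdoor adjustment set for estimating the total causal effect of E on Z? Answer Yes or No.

Backdoor paths from E to Z (paths whose first edge points into E):
  P1: E <- M -> G <- D -> Z
  P2: E <- M -> G -> Z
  P3: E <- D -> G -> Z
  P4: E <- D -> Z
Condition 1 (no descendant of E in the set): holds — descendants of E are {H, Z}; none are in {D, G}.
Condition 2 (every backdoor path blocked by {D, G}):
  P1: blocked at fork node D ∈ conditioning set.
  P2: blocked at chain node G ∈ conditioning set.
  P3: blocked at fork node D ∈ conditioning set.
  P4: blocked at fork node D ∈ conditioning set.
{D, G} satisfies the backdoor criterion.

Yes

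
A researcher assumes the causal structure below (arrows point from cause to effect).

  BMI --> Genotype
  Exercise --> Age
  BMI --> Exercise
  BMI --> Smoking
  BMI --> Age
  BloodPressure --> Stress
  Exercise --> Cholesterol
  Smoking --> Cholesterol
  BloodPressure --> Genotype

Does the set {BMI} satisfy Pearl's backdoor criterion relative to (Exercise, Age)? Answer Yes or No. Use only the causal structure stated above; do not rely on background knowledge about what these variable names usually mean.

Backdoor paths from Exercise to Age (paths whose first edge points into Exercise):
  P1: Exercise <- BMI -> Age
Condition 1 (no descendant of Exercise in the set): holds — descendants of Exercise are {Age, Cholesterol}; none are in {BMI}.
Condition 2 (every backdoor path blocked by {BMI}):
  P1: blocked at fork node BMI ∈ conditioning set.
{BMI} satisfies the backdoor criterion.

Yes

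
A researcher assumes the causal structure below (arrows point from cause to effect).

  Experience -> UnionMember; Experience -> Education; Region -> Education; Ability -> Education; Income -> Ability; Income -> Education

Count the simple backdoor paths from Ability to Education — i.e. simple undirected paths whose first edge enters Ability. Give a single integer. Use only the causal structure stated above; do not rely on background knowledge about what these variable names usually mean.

1

A backdoor path from Ability to Education is any simple undirected path whose first edge points into Ability (i.e. leaves Ability via a parent).
Parents of Ability: {Income}.
Enumerating:
  P1: Ability <- Income -> Education
That exhausts the simple backdoor paths. Count: 1.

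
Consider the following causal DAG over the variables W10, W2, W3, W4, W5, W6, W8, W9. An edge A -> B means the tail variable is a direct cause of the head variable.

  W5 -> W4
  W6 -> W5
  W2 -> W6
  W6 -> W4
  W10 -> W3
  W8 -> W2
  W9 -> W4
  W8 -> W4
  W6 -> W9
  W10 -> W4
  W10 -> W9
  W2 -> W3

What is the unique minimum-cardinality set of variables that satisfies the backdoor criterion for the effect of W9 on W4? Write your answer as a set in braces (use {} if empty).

Variables eligible for adjustment (non-descendants of W9, excluding W9 and W4): {W10, W2, W3, W5, W6, W8}.
Backdoor paths from W9 to W4:
  P1: W9 <- W10 -> W3 <- W2 <- W8 -> W4
  P2: W9 <- W10 -> W3 <- W2 -> W6 -> W5 -> W4
  P3: W9 <- W10 -> W3 <- W2 -> W6 -> W4
  P4: W9 <- W10 -> W4
  P5: W9 <- W6 <- W2 <- W8 -> W4
  P6: W9 <- W6 <- W2 -> W3 <- W10 -> W4
  P7: W9 <- W6 -> W5 -> W4
  P8: W9 <- W6 -> W4
The empty set is not sufficient: P4 (W9 <- W10 -> W4) has no collider blocking it and no conditioned non-collider, so it is open.
Try {W10, W6}:
  P1: blocked at fork node W10 ∈ conditioning set.
  P2: blocked at fork node W10 ∈ conditioning set.
  P3: blocked at fork node W10 ∈ conditioning set.
  P4: blocked at fork node W10 ∈ conditioning set.
  P5: blocked at chain node W6 ∈ conditioning set.
  P6: blocked at chain node W6 ∈ conditioning set.
  P7: blocked at fork node W6 ∈ conditioning set.
  P8: blocked at fork node W6 ∈ conditioning set.
{W10, W6} contains no descendant of W9 and blocks every backdoor path.
Every element of {W10, W6} is needed (dropping W10 leaves P4 open; dropping W6 leaves P5 open), so no proper subset is valid.
Among all size-2 subsets of the eligible variables, only {W10, W6} blocks every backdoor path, so it is the unique smallest valid adjustment set.

{W10, W6}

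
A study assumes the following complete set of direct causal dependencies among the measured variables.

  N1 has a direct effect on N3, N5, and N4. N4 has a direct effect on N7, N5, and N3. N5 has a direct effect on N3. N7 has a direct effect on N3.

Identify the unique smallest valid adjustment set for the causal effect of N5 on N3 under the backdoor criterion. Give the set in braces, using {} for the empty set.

Variables eligible for adjustment (non-descendants of N5, excluding N5 and N3): {N1, N4, N7}.
Backdoor paths from N5 to N3:
  P1: N5 <- N1 -> N4 -> N7 -> N3
  P2: N5 <- N1 -> N4 -> N3
  P3: N5 <- N1 -> N3
  P4: N5 <- N4 <- N1 -> N3
  P5: N5 <- N4 -> N7 -> N3
  P6: N5 <- N4 -> N3
The empty set is not sufficient: P1 (N5 <- N1 -> N4 -> N7 -> N3) has no collider blocking it and no conditioned non-collider, so it is open.
Try {N1, N4}:
  P1: blocked at fork node N1 ∈ conditioning set.
  P2: blocked at fork node N1 ∈ conditioning set.
  P3: blocked at fork node N1 ∈ conditioning set.
  P4: blocked at chain node N4 ∈ conditioning set.
  P5: blocked at fork node N4 ∈ conditioning set.
  P6: blocked at fork node N4 ∈ conditioning set.
{N1, N4} contains no descendant of N5 and blocks every backdoor path.
Every element of {N1, N4} is needed (dropping N1 leaves P3 open; dropping N4 leaves P5 open), so no proper subset is valid.
Among all size-2 subsets of the eligible variables, only {N1, N4} blocks every backdoor path, so it is the unique smallest valid adjustment set.

{N1, N4}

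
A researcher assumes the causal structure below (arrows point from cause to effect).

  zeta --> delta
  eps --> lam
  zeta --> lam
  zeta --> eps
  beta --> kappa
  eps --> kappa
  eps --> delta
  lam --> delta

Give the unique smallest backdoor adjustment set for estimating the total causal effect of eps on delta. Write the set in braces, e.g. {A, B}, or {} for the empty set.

Variables eligible for adjustment (non-descendants of eps, excluding eps and delta): {beta, zeta}.
Backdoor paths from eps to delta:
  P1: eps <- zeta -> lam -> delta
  P2: eps <- zeta -> delta
The empty set is not sufficient: P1 (eps <- zeta -> lam -> delta) has no collider blocking it and no conditioned non-collider, so it is open.
Try {zeta}:
  P1: blocked at fork node zeta ∈ conditioning set.
  P2: blocked at fork node zeta ∈ conditioning set.
{zeta} contains no descendant of eps and blocks every backdoor path.
No other singleton works — e.g. {beta} leaves P1 open — so {zeta} is the unique smallest valid adjustment set.

{zeta}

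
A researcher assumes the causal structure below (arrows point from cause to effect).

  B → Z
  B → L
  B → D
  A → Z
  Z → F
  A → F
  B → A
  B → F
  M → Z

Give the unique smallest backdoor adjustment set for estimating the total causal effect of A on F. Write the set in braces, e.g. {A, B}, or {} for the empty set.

{B}

Variables eligible for adjustment (non-descendants of A, excluding A and F): {B, D, L, M}.
Backdoor paths from A to F:
  P1: A <- B -> Z -> F
  P2: A <- B -> F
The empty set is not sufficient: P1 (A <- B -> Z -> F) has no collider blocking it and no conditioned non-collider, so it is open.
Try {B}:
  P1: blocked at fork node B ∈ conditioning set.
  P2: blocked at fork node B ∈ conditioning set.
{B} contains no descendant of A and blocks every backdoor path.
No other singleton works — e.g. {D} leaves P1 open — so {B} is the unique smallest valid adjustment set.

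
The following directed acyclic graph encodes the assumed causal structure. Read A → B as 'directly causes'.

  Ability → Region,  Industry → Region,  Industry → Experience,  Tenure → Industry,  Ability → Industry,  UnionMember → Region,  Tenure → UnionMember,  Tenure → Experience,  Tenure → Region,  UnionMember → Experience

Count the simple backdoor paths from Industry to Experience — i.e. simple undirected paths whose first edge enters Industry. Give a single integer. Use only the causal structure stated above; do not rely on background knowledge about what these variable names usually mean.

7

A backdoor path from Industry to Experience is any simple undirected path whose first edge points into Industry (i.e. leaves Industry via a parent).
Parents of Industry: {Ability, Tenure}.
Enumerating:
  P1: Industry <- Ability -> Region <- Tenure -> UnionMember -> Experience
  P2: Industry <- Ability -> Region <- Tenure -> Experience
  P3: Industry <- Ability -> Region <- UnionMember <- Tenure -> Experience
  P4: Industry <- Ability -> Region <- UnionMember -> Experience
  P5: Industry <- Tenure -> UnionMember -> Experience
  P6: Industry <- Tenure -> Experience
  P7: Industry <- Tenure -> Region <- UnionMember -> Experience
That exhausts the simple backdoor paths. Count: 7.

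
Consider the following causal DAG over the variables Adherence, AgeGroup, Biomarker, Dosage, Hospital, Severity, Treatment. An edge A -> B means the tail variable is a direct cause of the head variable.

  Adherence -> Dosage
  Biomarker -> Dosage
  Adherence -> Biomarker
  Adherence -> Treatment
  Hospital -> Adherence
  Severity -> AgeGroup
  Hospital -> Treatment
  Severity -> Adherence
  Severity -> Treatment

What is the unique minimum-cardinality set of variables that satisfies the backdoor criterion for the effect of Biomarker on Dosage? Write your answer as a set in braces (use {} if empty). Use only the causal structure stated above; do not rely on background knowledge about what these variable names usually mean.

{Adherence}

Variables eligible for adjustment (non-descendants of Biomarker, excluding Biomarker and Dosage): {Adherence, AgeGroup, Hospital, Severity, Treatment}.
Backdoor paths from Biomarker to Dosage:
  P1: Biomarker <- Adherence -> Dosage
The empty set is not sufficient: P1 (Biomarker <- Adherence -> Dosage) has no collider blocking it and no conditioned non-collider, so it is open.
Try {Adherence}:
  P1: blocked at fork node Adherence ∈ conditioning set.
{Adherence} contains no descendant of Biomarker and blocks every backdoor path.
No other singleton works — e.g. {Severity} leaves P1 open — so {Adherence} is the unique smallest valid adjustment set.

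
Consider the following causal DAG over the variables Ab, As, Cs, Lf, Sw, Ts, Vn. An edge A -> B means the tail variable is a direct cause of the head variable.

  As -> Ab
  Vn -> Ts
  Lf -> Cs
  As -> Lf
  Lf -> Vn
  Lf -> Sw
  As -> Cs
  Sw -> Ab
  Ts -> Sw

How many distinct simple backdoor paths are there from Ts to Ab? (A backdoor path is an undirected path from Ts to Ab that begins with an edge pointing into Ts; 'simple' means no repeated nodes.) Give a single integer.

3

A backdoor path from Ts to Ab is any simple undirected path whose first edge points into Ts (i.e. leaves Ts via a parent).
Parents of Ts: {Vn}.
Enumerating:
  P1: Ts <- Vn <- Lf <- As -> Ab
  P2: Ts <- Vn <- Lf -> Sw -> Ab
  P3: Ts <- Vn <- Lf -> Cs <- As -> Ab
That exhausts the simple backdoor paths. Count: 3.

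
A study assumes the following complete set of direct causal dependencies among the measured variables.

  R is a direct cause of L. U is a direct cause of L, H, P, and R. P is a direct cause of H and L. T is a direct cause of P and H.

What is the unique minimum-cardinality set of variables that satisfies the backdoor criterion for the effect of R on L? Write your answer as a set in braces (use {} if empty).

{U}

Variables eligible for adjustment (non-descendants of R, excluding R and L): {H, P, T, U}.
Backdoor paths from R to L:
  P1: R <- U -> P -> L
  P2: R <- U -> L
  P3: R <- U -> H <- T -> P -> L
  P4: R <- U -> H <- P -> L
The empty set is not sufficient: P1 (R <- U -> P -> L) has no collider blocking it and no conditioned non-collider, so it is open.
Try {U}:
  P1: blocked at fork node U ∈ conditioning set.
  P2: blocked at fork node U ∈ conditioning set.
  P3: blocked at fork node U ∈ conditioning set.
  P4: blocked at fork node U ∈ conditioning set.
{U} contains no descendant of R and blocks every backdoor path.
No other singleton works — e.g. {T} leaves P1 open — so {U} is the unique smallest valid adjustment set.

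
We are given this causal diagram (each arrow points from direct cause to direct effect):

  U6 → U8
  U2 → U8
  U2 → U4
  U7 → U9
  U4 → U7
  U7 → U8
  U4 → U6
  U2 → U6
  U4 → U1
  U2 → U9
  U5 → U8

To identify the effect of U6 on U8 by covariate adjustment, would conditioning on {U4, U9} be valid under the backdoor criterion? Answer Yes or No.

Backdoor paths from U6 to U8 (paths whose first edge points into U6):
  P1: U6 <- U2 -> U4 -> U7 -> U8
  P2: U6 <- U2 -> U9 <- U7 -> U8
  P3: U6 <- U2 -> U8
  P4: U6 <- U4 <- U2 -> U9 <- U7 -> U8
  P5: U6 <- U4 <- U2 -> U8
  P6: U6 <- U4 -> U7 -> U9 <- U2 -> U8
  P7: U6 <- U4 -> U7 -> U8
Condition 1 (no descendant of U6 in the set): holds — descendants of U6 are {U8}; none are in {U4, U9}.
Condition 2 (every backdoor path blocked by {U4, U9}):
  P1: blocked at chain node U4 ∈ conditioning set.
  P2: open — collider(s) U9 are conditioned on (or have a conditioned descendant) and no non-collider on the path is in the set.
  P3: open — no interior node is in the conditioning set.
  P4: blocked at chain node U4 ∈ conditioning set.
  P5: blocked at chain node U4 ∈ conditioning set.
  P6: blocked at fork node U4 ∈ conditioning set.
  P7: blocked at fork node U4 ∈ conditioning set.
{U4, U9} does not satisfy the backdoor criterion.

No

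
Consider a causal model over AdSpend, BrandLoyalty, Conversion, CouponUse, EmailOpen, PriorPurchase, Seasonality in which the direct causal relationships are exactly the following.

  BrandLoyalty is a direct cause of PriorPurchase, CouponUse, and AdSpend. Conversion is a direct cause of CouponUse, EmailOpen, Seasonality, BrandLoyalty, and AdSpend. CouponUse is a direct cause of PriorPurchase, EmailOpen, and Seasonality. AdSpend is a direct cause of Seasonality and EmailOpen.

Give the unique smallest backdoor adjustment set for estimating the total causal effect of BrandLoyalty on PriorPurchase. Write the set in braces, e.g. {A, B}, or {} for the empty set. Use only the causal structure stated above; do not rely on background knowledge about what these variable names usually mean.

Variables eligible for adjustment (non-descendants of BrandLoyalty, excluding BrandLoyalty and PriorPurchase): {Conversion}.
Backdoor paths from BrandLoyalty to PriorPurchase:
  P1: BrandLoyalty <- Conversion -> CouponUse -> PriorPurchase
  P2: BrandLoyalty <- Conversion -> AdSpend -> EmailOpen <- CouponUse -> PriorPurchase
  P3: BrandLoyalty <- Conversion -> AdSpend -> Seasonality <- CouponUse -> PriorPurchase
  P4: BrandLoyalty <- Conversion -> EmailOpen <- CouponUse -> PriorPurchase
  P5: BrandLoyalty <- Conversion -> EmailOpen <- AdSpend -> Seasonality <- CouponUse -> PriorPurchase
  P6: BrandLoyalty <- Conversion -> Seasonality <- CouponUse -> PriorPurchase
  P7: BrandLoyalty <- Conversion -> Seasonality <- AdSpend -> EmailOpen <- CouponUse -> PriorPurchase
The empty set is not sufficient: P1 (BrandLoyalty <- Conversion -> CouponUse -> PriorPurchase) has no collider blocking it and no conditioned non-collider, so it is open.
Try {Conversion}:
  P1: blocked at fork node Conversion ∈ conditioning set.
  P2: blocked at fork node Conversion ∈ conditioning set.
  P3: blocked at fork node Conversion ∈ conditioning set.
  P4: blocked at fork node Conversion ∈ conditioning set.
  P5: blocked at fork node Conversion ∈ conditioning set.
  P6: blocked at fork node Conversion ∈ conditioning set.
  P7: blocked at fork node Conversion ∈ conditioning set.
{Conversion} contains no descendant of BrandLoyalty and blocks every backdoor path.
{Conversion} is the unique smallest valid adjustment set.

{Conversion}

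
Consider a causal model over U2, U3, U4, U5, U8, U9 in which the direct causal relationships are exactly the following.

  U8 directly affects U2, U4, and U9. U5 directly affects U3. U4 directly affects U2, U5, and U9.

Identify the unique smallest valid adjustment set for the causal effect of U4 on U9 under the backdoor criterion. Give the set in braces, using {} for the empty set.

{U8}

Variables eligible for adjustment (non-descendants of U4, excluding U4 and U9): {U8}.
Backdoor paths from U4 to U9:
  P1: U4 <- U8 -> U9
The empty set is not sufficient: P1 (U4 <- U8 -> U9) has no collider blocking it and no conditioned non-collider, so it is open.
Try {U8}:
  P1: blocked at fork node U8 ∈ conditioning set.
{U8} contains no descendant of U4 and blocks every backdoor path.
{U8} is the unique smallest valid adjustment set.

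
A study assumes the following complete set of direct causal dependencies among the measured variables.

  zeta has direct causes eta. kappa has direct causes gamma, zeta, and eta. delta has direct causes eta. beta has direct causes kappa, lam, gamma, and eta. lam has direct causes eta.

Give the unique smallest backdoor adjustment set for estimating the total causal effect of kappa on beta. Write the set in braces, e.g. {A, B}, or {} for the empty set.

Variables eligible for adjustment (non-descendants of kappa, excluding kappa and beta): {delta, eta, gamma, lam, zeta}.
Backdoor paths from kappa to beta:
  P1: kappa <- gamma -> beta
  P2: kappa <- eta -> lam -> beta
  P3: kappa <- eta -> beta
  P4: kappa <- zeta <- eta -> lam -> beta
  P5: kappa <- zeta <- eta -> beta
The empty set is not sufficient: P1 (kappa <- gamma -> beta) has no collider blocking it and no conditioned non-collider, so it is open.
Try {eta, gamma}:
  P1: blocked at fork node gamma ∈ conditioning set.
  P2: blocked at fork node eta ∈ conditioning set.
  P3: blocked at fork node eta ∈ conditioning set.
  P4: blocked at fork node eta ∈ conditioning set.
  P5: blocked at fork node eta ∈ conditioning set.
{eta, gamma} contains no descendant of kappa and blocks every backdoor path.
Every element of {eta, gamma} is needed (dropping eta leaves P2 open; dropping gamma leaves P1 open), so no proper subset is valid.
Among all size-2 subsets of the eligible variables, only {eta, gamma} blocks every backdoor path, so it is the unique smallest valid adjustment set.

{eta, gamma}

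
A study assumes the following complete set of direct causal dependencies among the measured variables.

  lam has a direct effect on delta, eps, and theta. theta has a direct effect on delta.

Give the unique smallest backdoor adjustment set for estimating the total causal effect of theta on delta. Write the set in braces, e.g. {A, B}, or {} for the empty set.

{lam}

Variables eligible for adjustment (non-descendants of theta, excluding theta and delta): {eps, lam}.
Backdoor paths from theta to delta:
  P1: theta <- lam -> delta
The empty set is not sufficient: P1 (theta <- lam -> delta) has no collider blocking it and no conditioned non-collider, so it is open.
Try {lam}:
  P1: blocked at fork node lam ∈ conditioning set.
{lam} contains no descendant of theta and blocks every backdoor path.
No other singleton works — e.g. {eps} leaves P1 open — so {lam} is the unique smallest valid adjustment set.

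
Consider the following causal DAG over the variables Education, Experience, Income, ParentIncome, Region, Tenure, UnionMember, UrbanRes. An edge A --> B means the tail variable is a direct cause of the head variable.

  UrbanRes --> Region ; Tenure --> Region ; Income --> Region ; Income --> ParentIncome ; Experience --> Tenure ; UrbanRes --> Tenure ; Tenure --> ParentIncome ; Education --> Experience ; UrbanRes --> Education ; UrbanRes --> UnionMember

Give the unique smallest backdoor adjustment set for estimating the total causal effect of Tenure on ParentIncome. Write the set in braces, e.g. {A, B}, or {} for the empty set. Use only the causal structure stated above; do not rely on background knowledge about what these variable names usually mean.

{}

Variables eligible for adjustment (non-descendants of Tenure, excluding Tenure and ParentIncome): {Education, Experience, Income, UnionMember, UrbanRes}.
Backdoor paths from Tenure to ParentIncome:
  P1: Tenure <- UrbanRes -> Region <- Income -> ParentIncome
  P2: Tenure <- Experience <- Education <- UrbanRes -> Region <- Income -> ParentIncome
Each backdoor path contains an unconditioned collider, so every path is already blocked with the empty conditioning set:
  P1: blocked at collider Region (neither it nor any descendant is in the conditioning set).
  P2: blocked at collider Region (neither it nor any descendant is in the conditioning set).
The empty set is therefore the unique smallest valid set.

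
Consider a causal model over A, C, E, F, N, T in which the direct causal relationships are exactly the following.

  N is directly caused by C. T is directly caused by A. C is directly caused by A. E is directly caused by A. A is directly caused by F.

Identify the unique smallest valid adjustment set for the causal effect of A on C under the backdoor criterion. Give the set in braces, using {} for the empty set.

Variables eligible for adjustment (non-descendants of A, excluding A and C): {F}.
Backdoor paths from A to C:
  (none)
With no backdoor paths the empty set already satisfies the criterion, and it is trivially minimal.

{}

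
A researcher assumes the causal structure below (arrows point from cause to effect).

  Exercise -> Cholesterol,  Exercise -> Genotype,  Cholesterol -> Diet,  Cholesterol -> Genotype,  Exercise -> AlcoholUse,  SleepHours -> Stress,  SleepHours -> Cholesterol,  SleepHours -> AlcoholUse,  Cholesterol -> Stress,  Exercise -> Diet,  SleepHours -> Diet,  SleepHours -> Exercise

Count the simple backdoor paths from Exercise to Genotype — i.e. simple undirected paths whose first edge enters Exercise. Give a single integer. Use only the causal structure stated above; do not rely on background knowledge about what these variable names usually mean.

3

A backdoor path from Exercise to Genotype is any simple undirected path whose first edge points into Exercise (i.e. leaves Exercise via a parent).
Parents of Exercise: {SleepHours}.
Enumerating:
  P1: Exercise <- SleepHours -> Cholesterol -> Genotype
  P2: Exercise <- SleepHours -> Diet <- Cholesterol -> Genotype
  P3: Exercise <- SleepHours -> Stress <- Cholesterol -> Genotype
That exhausts the simple backdoor paths. Count: 3.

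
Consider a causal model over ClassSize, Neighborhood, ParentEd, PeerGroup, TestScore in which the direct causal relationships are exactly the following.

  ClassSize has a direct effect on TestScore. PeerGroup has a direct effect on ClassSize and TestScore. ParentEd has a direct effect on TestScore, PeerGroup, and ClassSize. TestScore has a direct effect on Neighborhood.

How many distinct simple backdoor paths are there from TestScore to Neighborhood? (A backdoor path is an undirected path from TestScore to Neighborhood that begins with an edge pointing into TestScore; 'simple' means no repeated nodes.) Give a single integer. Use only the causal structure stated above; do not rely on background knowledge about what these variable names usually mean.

0

A backdoor path from TestScore to Neighborhood is any simple undirected path whose first edge points into TestScore (i.e. leaves TestScore via a parent).
Parents of TestScore: {ClassSize, ParentEd, PeerGroup}.
No simple path from any parent of TestScore reaches Neighborhood without revisiting TestScore, so there are no backdoor paths.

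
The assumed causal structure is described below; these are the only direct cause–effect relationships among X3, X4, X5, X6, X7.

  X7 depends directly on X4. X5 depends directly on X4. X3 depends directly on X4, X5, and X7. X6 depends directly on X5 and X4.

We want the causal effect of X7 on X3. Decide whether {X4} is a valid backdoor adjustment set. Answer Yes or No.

Yes

Backdoor paths from X7 to X3 (paths whose first edge points into X7):
  P1: X7 <- X4 -> X5 -> X3
  P2: X7 <- X4 -> X3
  P3: X7 <- X4 -> X6 <- X5 -> X3
Condition 1 (no descendant of X7 in the set): holds — descendants of X7 are {X3}; none are in {X4}.
Condition 2 (every backdoor path blocked by {X4}):
  P1: blocked at fork node X4 ∈ conditioning set.
  P2: blocked at fork node X4 ∈ conditioning set.
  P3: blocked at fork node X4 ∈ conditioning set.
{X4} satisfies the backdoor criterion.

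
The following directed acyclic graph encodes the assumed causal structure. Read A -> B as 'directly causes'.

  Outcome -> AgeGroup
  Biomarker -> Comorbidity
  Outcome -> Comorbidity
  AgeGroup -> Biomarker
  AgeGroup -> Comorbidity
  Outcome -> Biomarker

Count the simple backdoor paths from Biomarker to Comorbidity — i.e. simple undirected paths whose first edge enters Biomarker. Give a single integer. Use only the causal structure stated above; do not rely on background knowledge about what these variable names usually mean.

4

A backdoor path from Biomarker to Comorbidity is any simple undirected path whose first edge points into Biomarker (i.e. leaves Biomarker via a parent).
Parents of Biomarker: {AgeGroup, Outcome}.
Enumerating:
  P1: Biomarker <- Outcome -> AgeGroup -> Comorbidity
  P2: Biomarker <- Outcome -> Comorbidity
  P3: Biomarker <- AgeGroup <- Outcome -> Comorbidity
  P4: Biomarker <- AgeGroup -> Comorbidity
That exhausts the simple backdoor paths. Count: 4.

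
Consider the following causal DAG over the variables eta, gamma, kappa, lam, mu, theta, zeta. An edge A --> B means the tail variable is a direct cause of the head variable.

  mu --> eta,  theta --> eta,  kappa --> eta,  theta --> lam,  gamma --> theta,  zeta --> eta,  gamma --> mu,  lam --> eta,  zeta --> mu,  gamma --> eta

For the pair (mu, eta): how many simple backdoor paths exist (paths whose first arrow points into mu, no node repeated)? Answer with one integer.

A backdoor path from mu to eta is any simple undirected path whose first edge points into mu (i.e. leaves mu via a parent).
Parents of mu: {gamma, zeta}.
Enumerating:
  P1: mu <- zeta -> eta
  P2: mu <- gamma -> theta -> lam -> eta
  P3: mu <- gamma -> theta -> eta
  P4: mu <- gamma -> eta
That exhausts the simple backdoor paths. Count: 4.

4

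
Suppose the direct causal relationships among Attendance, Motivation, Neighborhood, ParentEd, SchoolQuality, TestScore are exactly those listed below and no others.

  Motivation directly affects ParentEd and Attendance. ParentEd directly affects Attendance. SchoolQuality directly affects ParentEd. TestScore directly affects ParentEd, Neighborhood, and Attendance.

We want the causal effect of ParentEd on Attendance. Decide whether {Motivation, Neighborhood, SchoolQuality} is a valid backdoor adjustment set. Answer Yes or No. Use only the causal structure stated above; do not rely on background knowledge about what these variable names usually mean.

Backdoor paths from ParentEd to Attendance (paths whose first edge points into ParentEd):
  P1: ParentEd <- Motivation -> Attendance
  P2: ParentEd <- TestScore -> Attendance
Condition 1 (no descendant of ParentEd in the set): holds — descendants of ParentEd are {Attendance}; none are in {Motivation, Neighborhood, SchoolQuality}.
Condition 2 (every backdoor path blocked by {Motivation, Neighborhood, SchoolQuality}):
  P1: blocked at fork node Motivation ∈ conditioning set.
  P2: open — no interior node is in the conditioning set.
{Motivation, Neighborhood, SchoolQuality} does not satisfy the backdoor criterion.

No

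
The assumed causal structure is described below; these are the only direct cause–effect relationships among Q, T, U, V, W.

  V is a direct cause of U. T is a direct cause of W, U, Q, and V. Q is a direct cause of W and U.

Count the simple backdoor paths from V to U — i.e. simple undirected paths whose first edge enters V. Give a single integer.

3

A backdoor path from V to U is any simple undirected path whose first edge points into V (i.e. leaves V via a parent).
Parents of V: {T}.
Enumerating:
  P1: V <- T -> Q -> U
  P2: V <- T -> U
  P3: V <- T -> W <- Q -> U
That exhausts the simple backdoor paths. Count: 3.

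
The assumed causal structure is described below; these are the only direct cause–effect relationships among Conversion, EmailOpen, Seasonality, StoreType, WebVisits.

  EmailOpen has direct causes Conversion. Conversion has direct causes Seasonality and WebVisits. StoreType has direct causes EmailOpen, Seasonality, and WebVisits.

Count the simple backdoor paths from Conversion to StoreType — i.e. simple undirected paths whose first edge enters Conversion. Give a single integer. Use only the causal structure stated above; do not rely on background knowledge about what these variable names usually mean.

2

A backdoor path from Conversion to StoreType is any simple undirected path whose first edge points into Conversion (i.e. leaves Conversion via a parent).
Parents of Conversion: {Seasonality, WebVisits}.
Enumerating:
  P1: Conversion <- Seasonality -> StoreType
  P2: Conversion <- WebVisits -> StoreType
That exhausts the simple backdoor paths. Count: 2.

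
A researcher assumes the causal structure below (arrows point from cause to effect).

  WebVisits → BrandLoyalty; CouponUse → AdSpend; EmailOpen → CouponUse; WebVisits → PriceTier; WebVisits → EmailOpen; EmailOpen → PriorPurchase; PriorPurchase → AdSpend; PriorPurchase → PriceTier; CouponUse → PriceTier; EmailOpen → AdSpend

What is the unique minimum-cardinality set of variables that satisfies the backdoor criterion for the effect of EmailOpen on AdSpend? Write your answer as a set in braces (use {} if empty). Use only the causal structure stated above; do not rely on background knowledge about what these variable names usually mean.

Variables eligible for adjustment (non-descendants of EmailOpen, excluding EmailOpen and AdSpend): {BrandLoyalty, WebVisits}.
Backdoor paths from EmailOpen to AdSpend:
  P1: EmailOpen <- WebVisits -> PriceTier <- CouponUse -> AdSpend
  P2: EmailOpen <- WebVisits -> PriceTier <- PriorPurchase -> AdSpend
Each backdoor path contains an unconditioned collider, so every path is already blocked with the empty conditioning set:
  P1: blocked at collider PriceTier (neither it nor any descendant is in the conditioning set).
  P2: blocked at collider PriceTier (neither it nor any descendant is in the conditioning set).
The empty set is therefore the unique smallest valid set.

{}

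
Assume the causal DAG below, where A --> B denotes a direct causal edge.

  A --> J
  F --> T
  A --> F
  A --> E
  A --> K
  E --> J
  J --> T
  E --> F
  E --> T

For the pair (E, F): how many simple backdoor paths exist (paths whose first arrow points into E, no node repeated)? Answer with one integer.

2

A backdoor path from E to F is any simple undirected path whose first edge points into E (i.e. leaves E via a parent).
Parents of E: {A}.
Enumerating:
  P1: E <- A -> F
  P2: E <- A -> J -> T <- F
That exhausts the simple backdoor paths. Count: 2.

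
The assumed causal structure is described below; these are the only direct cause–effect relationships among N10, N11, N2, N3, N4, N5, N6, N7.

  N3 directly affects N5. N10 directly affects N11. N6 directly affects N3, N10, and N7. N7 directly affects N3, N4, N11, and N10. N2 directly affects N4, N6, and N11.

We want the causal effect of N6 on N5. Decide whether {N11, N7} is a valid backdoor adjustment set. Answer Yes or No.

No

Backdoor paths from N6 to N5 (paths whose first edge points into N6):
  P1: N6 <- N2 -> N11 <- N7 -> N3 -> N5
  P2: N6 <- N2 -> N11 <- N10 <- N7 -> N3 -> N5
  P3: N6 <- N2 -> N4 <- N7 -> N3 -> N5
Condition 1 (no descendant of N6 in the set): FAILS — N11 and N7 are descendants of N6.
Condition 2 (every backdoor path blocked by {N11, N7}):
  P1: blocked at fork node N7 ∈ conditioning set.
  P2: blocked at fork node N7 ∈ conditioning set.
  P3: blocked at collider N4 (neither it nor any descendant is in the conditioning set).
{N11, N7} does not satisfy the backdoor criterion.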